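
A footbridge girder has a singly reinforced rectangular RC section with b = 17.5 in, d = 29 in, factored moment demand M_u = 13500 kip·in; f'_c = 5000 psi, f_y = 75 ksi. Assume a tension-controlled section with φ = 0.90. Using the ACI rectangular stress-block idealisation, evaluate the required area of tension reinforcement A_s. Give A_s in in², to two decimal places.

A_s ≈ 8.01 in²

M_n = M_u/φ = 13500/0.90 = 15000 kip·in.
From M_n = 0.85 f'_c a b (d − a/2):
a = d − √(d² − 2M_n/(0.85 f'_c b)) = 29 − √(29² − 2 × 15000/(0.85 × 5 × 17.5)) = 8.080 in.
A_s = 0.85 f'_c a b / f_y = 0.85 × 5 × 8.080 × 17.5 / 75 = 8.013 in².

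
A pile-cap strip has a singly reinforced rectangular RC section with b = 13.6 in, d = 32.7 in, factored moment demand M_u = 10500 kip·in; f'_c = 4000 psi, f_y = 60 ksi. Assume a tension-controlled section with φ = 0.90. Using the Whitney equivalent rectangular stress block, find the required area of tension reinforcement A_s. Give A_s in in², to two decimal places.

M_n = M_u/φ = 10500/0.90 = 11666.7 kip·in.
From M_n = 0.85 f'_c a b (d − a/2):
a = d − √(d² − 2M_n/(0.85 f'_c b)) = 32.7 − √(32.7² − 2 × 11666.7/(0.85 × 4 × 13.6)) = 8.937 in.
A_s = 0.85 f'_c a b / f_y = 0.85 × 4 × 8.937 × 13.6 / 60 = 6.887 in².

A_s ≈ 6.89 in²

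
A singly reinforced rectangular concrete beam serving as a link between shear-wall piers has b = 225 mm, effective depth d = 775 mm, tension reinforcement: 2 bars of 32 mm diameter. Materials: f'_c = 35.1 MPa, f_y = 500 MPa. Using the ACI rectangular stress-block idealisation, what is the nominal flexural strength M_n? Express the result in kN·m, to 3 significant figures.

A_s = 2 × 804 = 1608 mm².
T = A_s f_y = 1608 × 500 = 804000 N = 804 kN.
From C = T: a = T/(0.85 f'_c b) = 804000/(0.85 × 35.1 × 225) = 119.77 mm.
M_n = T(d − a/2) = 804 kN × (775 − 59.885) mm = 574.95 kN·m.

M_n ≈ 575 kN·m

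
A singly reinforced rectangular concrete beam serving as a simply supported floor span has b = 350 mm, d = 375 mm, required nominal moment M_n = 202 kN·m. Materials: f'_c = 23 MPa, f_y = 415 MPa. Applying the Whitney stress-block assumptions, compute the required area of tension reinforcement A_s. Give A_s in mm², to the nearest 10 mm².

With M_n = 0.85 f'_c a b (d − a/2), solve the quadratic for a:
a = d − √(d² − 2M_n/(0.85 f'_c b)) = 375 − √(375² − 2 × 202×10⁶/(0.85 × 23 × 350)) = 89.37 mm.
A_s = 0.85 f'_c a b / f_y = 0.85 × 23 × 89.37 × 350 / 415 = 1473.5 mm².

A_s ≈ 1470 mm²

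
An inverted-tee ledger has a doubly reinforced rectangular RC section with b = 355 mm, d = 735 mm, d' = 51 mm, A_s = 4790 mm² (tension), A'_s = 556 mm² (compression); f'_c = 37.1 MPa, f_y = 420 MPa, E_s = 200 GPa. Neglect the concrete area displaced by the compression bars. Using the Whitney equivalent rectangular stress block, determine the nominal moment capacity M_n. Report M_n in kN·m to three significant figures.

M_n ≈ 1330 kN·m

Assume both tension and compression steel yield.
Net tension couple steel: A_s − A'_s = 4234 mm².
a = (A_s − A'_s) f_y / (0.85 f'_c b) = 1778280/(0.85 × 37.1 × 355) = 158.85 mm.
c = a/β₁ = 158.85/0.785 = 202.36 mm; ε'_s = 0.003(c − d')/c = 0.0022 ≥ f_y/E_s = 0.0021, so compression steel does yield.
M_n = (A_s − A'_s) f_y (d − a/2) + A'_s f_y (d − d') = [1778280 × (735 − 79.425) + 233520 × (735 − 51)] × 10⁻⁶ = 1165.80 + 159.73 = 1325.53 kN·m.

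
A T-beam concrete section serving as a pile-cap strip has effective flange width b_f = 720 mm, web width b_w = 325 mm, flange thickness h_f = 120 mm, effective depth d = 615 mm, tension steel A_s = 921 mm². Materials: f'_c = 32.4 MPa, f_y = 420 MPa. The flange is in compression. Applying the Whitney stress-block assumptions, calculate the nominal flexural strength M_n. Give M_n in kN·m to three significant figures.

Tension: T = A_s f_y = 921 × 420 = 386820 N.
Try a within the flange: a = T/(0.85 f'_c b_f) = 386820/(0.85 × 32.4 × 720) = 19.51 mm.
Since a = 19.51 ≤ h_f = 120 mm, the stress block lies entirely in the flange; analyse as a rectangular beam of width b_f.
M_n = T(d − a/2) = 386820 × (615 − 9.755) = 234.12 × 10⁶ N·mm.
M_n = 234.12 kN·m.

M_n ≈ 234 kN·m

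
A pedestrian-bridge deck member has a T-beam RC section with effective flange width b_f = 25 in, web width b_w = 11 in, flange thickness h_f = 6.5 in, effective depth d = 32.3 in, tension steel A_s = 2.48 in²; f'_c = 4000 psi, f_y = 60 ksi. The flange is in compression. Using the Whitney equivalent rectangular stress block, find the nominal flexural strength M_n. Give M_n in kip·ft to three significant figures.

Tension: T = A_s f_y = 2.48 × 60 = 148.8 kips.
Try a within the flange: a = T/(0.85 f'_c b_f) = 148.8/(0.85 × 4 × 25) = 1.751 in.
Since a = 1.751 ≤ h_f = 6.5 in, the stress block lies entirely in the flange; analyse as a rectangular beam of width b_f.
M_n = T(d − a/2) = 148.8 × (32.3 − 0.8755) = 4676.0 kip·in.
M_n = 4676.0/12 = 389.67 kip·ft.

M_n ≈ 390 kip·ft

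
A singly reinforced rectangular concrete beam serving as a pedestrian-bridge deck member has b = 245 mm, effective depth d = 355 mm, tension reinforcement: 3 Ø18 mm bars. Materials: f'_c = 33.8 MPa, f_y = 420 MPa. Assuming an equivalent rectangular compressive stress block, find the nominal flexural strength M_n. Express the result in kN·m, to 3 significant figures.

M_n ≈ 106 kN·m

A_s = 3 × 254 = 762 mm².
T = A_s f_y = 762 × 420 = 320040 N = 320.04 kN.
From C = T: a = T/(0.85 f'_c b) = 320040/(0.85 × 33.8 × 245) = 45.47 mm.
M_n = T(d − a/2) = 320.04 kN × (355 − 22.735) mm = 106.34 kN·m.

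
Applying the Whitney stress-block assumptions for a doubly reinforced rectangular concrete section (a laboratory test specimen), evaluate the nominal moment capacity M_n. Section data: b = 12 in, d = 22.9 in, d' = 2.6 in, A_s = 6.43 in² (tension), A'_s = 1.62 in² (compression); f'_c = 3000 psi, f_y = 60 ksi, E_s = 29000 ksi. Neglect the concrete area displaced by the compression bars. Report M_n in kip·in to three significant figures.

Assume both steels yield.
a = (A_s − A'_s) f_y/(0.85 f'_c b) = (6.43 − 1.62) × 60/(0.85 × 3 × 12) = 9.431 in.
c = a/β₁ = 9.431/0.85 = 11.095 in; ε'_s = 0.003(c − d')/c = 0.0023 ≥ ε_y = 0.0021, so the compression steel yields.
M_n = (A_s − A'_s) f_y (d − a/2) + A'_s f_y (d − d') = 288.6 × (22.9 − 4.7155) + 97.2 × (22.9 − 2.6) = 5248.0 + 1973.2 = 7221.2 kip·in.

M_n ≈ 7220 kip·in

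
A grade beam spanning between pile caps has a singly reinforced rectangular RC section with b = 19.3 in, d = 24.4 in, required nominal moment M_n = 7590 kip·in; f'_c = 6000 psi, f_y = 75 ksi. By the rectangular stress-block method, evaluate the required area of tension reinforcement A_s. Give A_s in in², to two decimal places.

A_s ≈ 4.46 in²

From M_n = 0.85 f'_c a b (d − a/2):
a = d − √(d² − 2M_n/(0.85 f'_c b)) = 24.4 − √(24.4² − 2 × 7590/(0.85 × 6 × 19.3)) = 3.397 in.
A_s = 0.85 f'_c a b / f_y = 0.85 × 6 × 3.397 × 19.3 / 75 = 4.458 in².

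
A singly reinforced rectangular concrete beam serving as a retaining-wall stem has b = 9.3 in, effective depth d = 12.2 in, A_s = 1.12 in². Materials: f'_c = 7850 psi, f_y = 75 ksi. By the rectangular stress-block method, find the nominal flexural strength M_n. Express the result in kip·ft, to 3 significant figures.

T = A_s f_y = 1.12 × 75 = 84 kips.
a = T/(0.85 f'_c b) = 84/(0.85 × 7.85 × 9.3) = 1.354 in.
M_n = T(d − a/2) = 84 × (12.2 − 0.677) = 967.9 kip·in = 967.9/12 = 80.66 kip·ft.

M_n ≈ 80.7 kip·ft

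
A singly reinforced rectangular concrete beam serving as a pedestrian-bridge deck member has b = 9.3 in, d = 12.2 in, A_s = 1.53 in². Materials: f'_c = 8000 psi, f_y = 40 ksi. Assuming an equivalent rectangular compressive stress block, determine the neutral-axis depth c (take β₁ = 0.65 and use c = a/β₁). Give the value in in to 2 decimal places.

T = A_s f_y = 1.53 × 40 = 61.2 kips.
a = T/(0.85 f'_c b) = 61.2/(0.85 × 8 × 9.3) = 0.9677 in.
With β₁ = 0.65, c = a/β₁ = 0.9677/0.65 = 1.49 in.

c ≈ 1.49 in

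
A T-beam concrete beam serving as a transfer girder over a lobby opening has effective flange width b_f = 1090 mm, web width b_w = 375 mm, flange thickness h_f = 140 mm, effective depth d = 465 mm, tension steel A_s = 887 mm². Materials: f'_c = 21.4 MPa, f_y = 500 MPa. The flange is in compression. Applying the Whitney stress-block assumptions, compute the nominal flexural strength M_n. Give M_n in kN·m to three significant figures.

M_n ≈ 201 kN·m

Tension: T = A_s f_y = 887 × 500 = 443500 N.
Try a within the flange: a = T/(0.85 f'_c b_f) = 443500/(0.85 × 21.4 × 1090) = 22.37 mm.
Since a = 22.37 ≤ h_f = 140 mm, the stress block lies entirely in the flange; analyse as a rectangular beam of width b_f.
M_n = T(d − a/2) = 443500 × (465 − 11.185) = 201.27 × 10⁶ N·mm.
M_n = 201.27 kN·m.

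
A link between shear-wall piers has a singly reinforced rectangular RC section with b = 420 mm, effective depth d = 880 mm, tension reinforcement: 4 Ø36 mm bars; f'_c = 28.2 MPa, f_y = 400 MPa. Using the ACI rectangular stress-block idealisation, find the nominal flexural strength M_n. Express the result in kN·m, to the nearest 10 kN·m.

A_s = 4 × 1018 = 4072 mm².
T = A_s f_y = 4072 × 400 = 1628800 N = 1628.8 kN.
From C = T: a = T/(0.85 f'_c b) = 1628800/(0.85 × 28.2 × 420) = 161.79 mm.
M_n = T(d − a/2) = 1628.8 kN × (880 − 80.895) mm = 1301.58 kN·m.

M_n ≈ 1300 kN·m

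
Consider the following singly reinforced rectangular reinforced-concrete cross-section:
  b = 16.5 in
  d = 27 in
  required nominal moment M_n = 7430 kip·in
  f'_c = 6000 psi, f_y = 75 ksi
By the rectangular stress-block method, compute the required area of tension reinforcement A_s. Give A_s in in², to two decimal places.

From M_n = 0.85 f'_c a b (d − a/2):
a = d − √(d² − 2M_n/(0.85 f'_c b)) = 27 − √(27² − 2 × 7430/(0.85 × 6 × 16.5)) = 3.497 in.
A_s = 0.85 f'_c a b / f_y = 0.85 × 6 × 3.497 × 16.5 / 75 = 3.924 in².

A_s ≈ 3.92 in²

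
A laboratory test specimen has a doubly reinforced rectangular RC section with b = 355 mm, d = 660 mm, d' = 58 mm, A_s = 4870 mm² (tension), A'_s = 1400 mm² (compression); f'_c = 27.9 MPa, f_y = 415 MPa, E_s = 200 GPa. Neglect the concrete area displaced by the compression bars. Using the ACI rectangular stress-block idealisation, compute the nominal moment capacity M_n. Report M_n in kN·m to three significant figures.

Assume both tension and compression steel yield.
Net tension couple steel: A_s − A'_s = 3470 mm².
a = (A_s − A'_s) f_y / (0.85 f'_c b) = 1440050/(0.85 × 27.9 × 355) = 171.05 mm.
c = a/β₁ = 171.05/0.85 = 201.24 mm; ε'_s = 0.003(c − d')/c = 0.0021 ≥ f_y/E_s = 0.0021, so compression steel does yield.
M_n = (A_s − A'_s) f_y (d − a/2) + A'_s f_y (d − d') = [1440050 × (660 − 85.525) + 581000 × (660 − 58)] × 10⁻⁶ = 827.27 + 349.76 = 1177.03 kN·m.

M_n ≈ 1180 kN·m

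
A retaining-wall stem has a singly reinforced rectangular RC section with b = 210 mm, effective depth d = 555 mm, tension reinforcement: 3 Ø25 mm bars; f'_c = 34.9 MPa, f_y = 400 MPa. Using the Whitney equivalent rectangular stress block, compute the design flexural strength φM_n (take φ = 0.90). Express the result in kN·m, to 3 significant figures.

φM_n ≈ 269 kN·m

A_s = 3 × 491 = 1473 mm².
T = A_s f_y = 1473 × 400 = 589200 N = 589.2 kN.
From C = T: a = T/(0.85 f'_c b) = 589200/(0.85 × 34.9 × 210) = 94.58 mm.
M_n = T(d − a/2) = 589.2 kN × (555 − 47.29) mm = 299.14 kN·m.
φM_n = 0.90 × 299.14 = 269.23 kN·m.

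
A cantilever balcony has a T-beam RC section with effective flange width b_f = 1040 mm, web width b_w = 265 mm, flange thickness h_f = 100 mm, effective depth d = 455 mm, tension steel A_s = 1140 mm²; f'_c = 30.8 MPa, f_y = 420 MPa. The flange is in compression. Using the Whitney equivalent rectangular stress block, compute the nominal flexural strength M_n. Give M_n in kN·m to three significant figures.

Tension: T = A_s f_y = 1140 × 420 = 478800 N.
Try a within the flange: a = T/(0.85 f'_c b_f) = 478800/(0.85 × 30.8 × 1040) = 17.59 mm.
Since a = 17.59 ≤ h_f = 100 mm, the stress block lies entirely in the flange; analyse as a rectangular beam of width b_f.
M_n = T(d − a/2) = 478800 × (455 − 8.795) = 213.64 × 10⁶ N·mm.
M_n = 213.64 kN·m.

M_n ≈ 214 kN·m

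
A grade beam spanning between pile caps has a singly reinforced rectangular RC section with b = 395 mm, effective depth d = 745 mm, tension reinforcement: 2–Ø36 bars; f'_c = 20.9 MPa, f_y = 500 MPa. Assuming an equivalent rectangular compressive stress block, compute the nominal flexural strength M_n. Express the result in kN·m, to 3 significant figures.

A_s = 2 × 1018 = 2036 mm².
T = A_s f_y = 2036 × 500 = 1018000 N = 1018 kN.
From C = T: a = T/(0.85 f'_c b) = 1018000/(0.85 × 20.9 × 395) = 145.07 mm.
M_n = T(d − a/2) = 1018 kN × (745 − 72.535) mm = 684.57 kN·m.

M_n ≈ 685 kN·m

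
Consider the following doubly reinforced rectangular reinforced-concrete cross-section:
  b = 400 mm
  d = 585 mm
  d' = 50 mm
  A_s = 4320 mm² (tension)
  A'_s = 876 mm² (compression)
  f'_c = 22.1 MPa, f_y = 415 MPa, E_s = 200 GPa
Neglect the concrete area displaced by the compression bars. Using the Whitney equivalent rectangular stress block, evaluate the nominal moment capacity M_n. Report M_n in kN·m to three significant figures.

M_n ≈ 895 kN·m

Assume both tension and compression steel yield.
Net tension couple steel: A_s − A'_s = 3444 mm².
a = (A_s − A'_s) f_y / (0.85 f'_c b) = 1429260/(0.85 × 22.1 × 400) = 190.21 mm.
c = a/β₁ = 190.21/0.85 = 223.78 mm; ε'_s = 0.003(c − d')/c = 0.0023 ≥ f_y/E_s = 0.0021, so compression steel does yield.
M_n = (A_s − A'_s) f_y (d − a/2) + A'_s f_y (d − d') = [1429260 × (585 − 95.105) + 363540 × (585 − 50)] × 10⁻⁶ = 700.19 + 194.49 = 894.68 kN·m.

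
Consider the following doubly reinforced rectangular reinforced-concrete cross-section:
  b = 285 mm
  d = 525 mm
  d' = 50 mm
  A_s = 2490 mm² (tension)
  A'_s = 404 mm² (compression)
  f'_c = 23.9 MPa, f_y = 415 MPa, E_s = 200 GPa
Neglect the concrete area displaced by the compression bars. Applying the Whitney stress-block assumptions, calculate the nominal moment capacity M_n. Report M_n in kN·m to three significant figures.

M_n ≈ 469 kN·m

Assume both tension and compression steel yield.
Net tension couple steel: A_s − A'_s = 2086 mm².
a = (A_s − A'_s) f_y / (0.85 f'_c b) = 865690/(0.85 × 23.9 × 285) = 149.52 mm.
c = a/β₁ = 149.52/0.85 = 175.91 mm; ε'_s = 0.003(c − d')/c = 0.0021 ≥ f_y/E_s = 0.0021, so compression steel does yield.
M_n = (A_s − A'_s) f_y (d − a/2) + A'_s f_y (d − d') = [865690 × (525 − 74.76) + 167660 × (525 − 50)] × 10⁻⁶ = 389.77 + 79.64 = 469.41 kN·m.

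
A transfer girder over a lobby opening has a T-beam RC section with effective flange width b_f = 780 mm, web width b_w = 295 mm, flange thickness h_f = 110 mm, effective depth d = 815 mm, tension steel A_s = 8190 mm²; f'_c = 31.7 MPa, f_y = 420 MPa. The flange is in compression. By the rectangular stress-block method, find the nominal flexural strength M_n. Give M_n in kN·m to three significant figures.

M_n ≈ 2470 kN·m

Tension: T = A_s f_y = 8190 × 420 = 3439800 N.
Try a within the flange: a = T/(0.85 f'_c b_f) = 3439800/(0.85 × 31.7 × 780) = 163.67 mm.
a = 163.67 > h_f = 110 mm: the block extends into the web. Split into flange-overhang and web parts.
C_f = 0.85 f'_c (b_f − b_w) h_f = 0.85 × 31.7 × (780 − 295) × 110 = 1437516 N.
Remaining web compression depth: a_w = (T − C_f)/(0.85 f'_c b_w) = (3439800 − 1437516)/(0.85 × 31.7 × 295) = 251.90 mm.
M_n = C_f(d − h_f/2) + (T − C_f)(d − a_w/2) = 1437516 × (815 − 55) + 2002284 × (815 − 125.95) = 1092.51 + 1379.67 = 2472.18 × 10⁶ N·mm.
M_n = 2472.18 kN·m.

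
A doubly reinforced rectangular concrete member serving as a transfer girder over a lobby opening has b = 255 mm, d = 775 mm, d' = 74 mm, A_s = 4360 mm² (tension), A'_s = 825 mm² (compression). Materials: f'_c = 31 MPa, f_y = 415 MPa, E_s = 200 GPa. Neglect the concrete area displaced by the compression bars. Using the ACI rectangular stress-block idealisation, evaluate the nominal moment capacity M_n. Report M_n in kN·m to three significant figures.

Assume both tension and compression steel yield.
Net tension couple steel: A_s − A'_s = 3535 mm².
a = (A_s − A'_s) f_y / (0.85 f'_c b) = 1467025/(0.85 × 31 × 255) = 218.33 mm.
c = a/β₁ = 218.33/0.829 = 263.37 mm; ε'_s = 0.003(c − d')/c = 0.0022 ≥ f_y/E_s = 0.0021, so compression steel does yield.
M_n = (A_s − A'_s) f_y (d − a/2) + A'_s f_y (d − d') = [1467025 × (775 − 109.165) + 342375 × (775 − 74)] × 10⁻⁶ = 976.80 + 240.00 = 1216.80 kN·m.

M_n ≈ 1220 kN·m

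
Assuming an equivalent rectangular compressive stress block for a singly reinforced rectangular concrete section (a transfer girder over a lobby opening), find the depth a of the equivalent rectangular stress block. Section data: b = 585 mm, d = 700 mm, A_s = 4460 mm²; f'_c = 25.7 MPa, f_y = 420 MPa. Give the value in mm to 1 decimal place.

a ≈ 146.6 mm

T = A_s f_y = 4460 × 420 = 1873200 N = 1873.2 kN.
Setting C = 0.85 f'_c a b equal to T: a = 1873200/(0.85 × 25.7 × 585) = 146.6 mm.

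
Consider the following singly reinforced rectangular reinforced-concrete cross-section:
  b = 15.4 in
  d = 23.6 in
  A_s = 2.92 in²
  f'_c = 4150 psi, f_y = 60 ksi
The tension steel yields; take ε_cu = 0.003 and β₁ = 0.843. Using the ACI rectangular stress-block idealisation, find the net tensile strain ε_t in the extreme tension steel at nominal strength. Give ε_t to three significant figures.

ε_t ≈ 0.0155

a = A_s f_y/(0.85 f'_c b) = 3.225 in.
β₁ = 0.843, so c = a/β₁ = 3.225/0.843 = 3.826 in.
From the linear strain diagram with ε_cu = 0.003: ε_t = 0.003 (d − c)/c = 0.003 × (23.6 − 3.826)/3.826 = 0.0155.
Since ε_t ≥ 0.005, the section is tension-controlled.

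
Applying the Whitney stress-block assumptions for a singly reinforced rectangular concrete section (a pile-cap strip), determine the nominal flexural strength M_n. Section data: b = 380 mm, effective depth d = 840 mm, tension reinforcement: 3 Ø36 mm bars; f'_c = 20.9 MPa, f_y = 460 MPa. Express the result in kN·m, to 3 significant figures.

M_n ≈ 1030 kN·m

A_s = 3 × 1018 = 3054 mm².
T = A_s f_y = 3054 × 460 = 1404840 N = 1404.84 kN.
From C = T: a = T/(0.85 f'_c b) = 1404840/(0.85 × 20.9 × 380) = 208.10 mm.
M_n = T(d − a/2) = 1404.84 kN × (840 − 104.05) mm = 1033.89 kN·m.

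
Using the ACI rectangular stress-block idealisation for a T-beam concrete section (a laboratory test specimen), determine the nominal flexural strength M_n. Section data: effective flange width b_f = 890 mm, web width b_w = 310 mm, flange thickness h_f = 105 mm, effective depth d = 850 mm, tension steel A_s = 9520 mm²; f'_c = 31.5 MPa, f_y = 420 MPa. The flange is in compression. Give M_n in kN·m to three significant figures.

M_n ≈ 2980 kN·m

Tension: T = A_s f_y = 9520 × 420 = 3998400 N.
Try a within the flange: a = T/(0.85 f'_c b_f) = 3998400/(0.85 × 31.5 × 890) = 167.79 mm.
a = 167.79 > h_f = 105 mm: the block extends into the web. Split into flange-overhang and web parts.
C_f = 0.85 f'_c (b_f − b_w) h_f = 0.85 × 31.5 × (890 − 310) × 105 = 1630598 N.
Remaining web compression depth: a_w = (T − C_f)/(0.85 f'_c b_w) = (3998400 − 1630598)/(0.85 × 31.5 × 310) = 285.27 mm.
M_n = C_f(d − h_f/2) + (T − C_f)(d − a_w/2) = 1630598 × (850 − 52.5) + 2367802 × (850 − 142.635) = 1300.40 + 1674.90 = 2975.30 × 10⁶ N·mm.
M_n = 2975.30 kN·m.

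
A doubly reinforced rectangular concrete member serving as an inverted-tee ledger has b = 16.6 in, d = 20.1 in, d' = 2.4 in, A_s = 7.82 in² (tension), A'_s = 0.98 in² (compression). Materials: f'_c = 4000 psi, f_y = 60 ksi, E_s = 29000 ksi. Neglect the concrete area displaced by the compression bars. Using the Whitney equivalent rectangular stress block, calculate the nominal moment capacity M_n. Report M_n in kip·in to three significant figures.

Assume both steels yield.
a = (A_s − A'_s) f_y/(0.85 f'_c b) = (7.82 − 0.98) × 60/(0.85 × 4 × 16.6) = 7.271 in.
c = a/β₁ = 7.271/0.85 = 8.554 in; ε'_s = 0.003(c − d')/c = 0.0022 ≥ ε_y = 0.0021, so the compression steel yields.
M_n = (A_s − A'_s) f_y (d − a/2) + A'_s f_y (d − d') = 410.4 × (20.1 − 3.6355) + 58.8 × (20.1 − 2.4) = 6757.0 + 1040.8 = 7797.8 kip·in.

M_n ≈ 7800 kip·in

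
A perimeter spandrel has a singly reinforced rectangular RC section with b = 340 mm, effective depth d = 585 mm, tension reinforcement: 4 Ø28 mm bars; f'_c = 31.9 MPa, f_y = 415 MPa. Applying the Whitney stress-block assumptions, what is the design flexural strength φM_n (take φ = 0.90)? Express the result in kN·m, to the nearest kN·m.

φM_n ≈ 487 kN·m

A_s = 4 × 616 = 2464 mm².
T = A_s f_y = 2464 × 415 = 1022560 N = 1022.56 kN.
From C = T: a = T/(0.85 f'_c b) = 1022560/(0.85 × 31.9 × 340) = 110.92 mm.
M_n = T(d − a/2) = 1022.56 kN × (585 − 55.46) mm = 541.49 kN·m.
φM_n = 0.90 × 541.49 = 487.34 kN·m.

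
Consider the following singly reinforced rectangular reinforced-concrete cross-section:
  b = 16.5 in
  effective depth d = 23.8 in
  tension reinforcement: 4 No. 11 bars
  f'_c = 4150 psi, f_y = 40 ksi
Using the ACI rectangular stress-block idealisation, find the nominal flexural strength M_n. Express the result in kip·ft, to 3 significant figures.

M_n ≈ 450 kip·ft

A_s = 4 × 1.56 = 6.24 in².
T = A_s f_y = 6.24 × 40 = 249.6 kips.
a = T/(0.85 f'_c b) = 249.6/(0.85 × 4.15 × 16.5) = 4.288 in.
M_n = T(d − a/2) = 249.6 × (23.8 − 2.144) = 5405.3 kip·in = 5405.3/12 = 450.44 kip·ft.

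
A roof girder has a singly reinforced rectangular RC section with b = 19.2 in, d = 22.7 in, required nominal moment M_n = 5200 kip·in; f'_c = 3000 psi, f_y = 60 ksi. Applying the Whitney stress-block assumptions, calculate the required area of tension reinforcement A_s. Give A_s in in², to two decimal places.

From M_n = 0.85 f'_c a b (d − a/2):
a = d − √(d² − 2M_n/(0.85 f'_c b)) = 22.7 − √(22.7² − 2 × 5200/(0.85 × 3 × 19.2)) = 5.297 in.
A_s = 0.85 f'_c a b / f_y = 0.85 × 3 × 5.297 × 19.2 / 60 = 4.322 in².

A_s ≈ 4.32 in²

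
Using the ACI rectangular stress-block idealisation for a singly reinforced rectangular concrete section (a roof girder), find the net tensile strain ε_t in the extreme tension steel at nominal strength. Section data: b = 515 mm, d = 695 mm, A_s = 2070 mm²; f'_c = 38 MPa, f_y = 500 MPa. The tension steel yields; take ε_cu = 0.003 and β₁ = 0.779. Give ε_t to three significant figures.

ε_t ≈ 0.0231

a = A_s f_y/(0.85 f'_c b) = 62.22 mm.
β₁ = 0.779, so c = a/β₁ = 62.22/0.779 = 79.87 mm.
From the linear strain diagram with ε_cu = 0.003: ε_t = 0.003 (d − c)/c = 0.003 × (695 − 79.87)/79.87 = 0.0231.
Since ε_t ≥ 0.005, the section is tension-controlled.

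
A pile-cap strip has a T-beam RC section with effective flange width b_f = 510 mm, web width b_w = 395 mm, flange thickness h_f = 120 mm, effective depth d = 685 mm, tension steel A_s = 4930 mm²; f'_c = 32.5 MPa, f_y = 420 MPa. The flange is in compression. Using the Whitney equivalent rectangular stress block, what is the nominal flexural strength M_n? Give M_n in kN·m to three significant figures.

Tension: T = A_s f_y = 4930 × 420 = 2070600 N.
Try a within the flange: a = T/(0.85 f'_c b_f) = 2070600/(0.85 × 32.5 × 510) = 146.97 mm.
a = 146.97 > h_f = 120 mm: the block extends into the web. Split into flange-overhang and web parts.
C_f = 0.85 f'_c (b_f − b_w) h_f = 0.85 × 32.5 × (510 − 395) × 120 = 381225 N.
Remaining web compression depth: a_w = (T − C_f)/(0.85 f'_c b_w) = (2070600 − 381225)/(0.85 × 32.5 × 395) = 154.82 mm.
M_n = C_f(d − h_f/2) + (T − C_f)(d − a_w/2) = 381225 × (685 − 60) + 1689375 × (685 − 77.41) = 238.27 + 1026.45 = 1264.72 × 10⁶ N·mm.
M_n = 1264.72 kN·m.

M_n ≈ 1260 kN·m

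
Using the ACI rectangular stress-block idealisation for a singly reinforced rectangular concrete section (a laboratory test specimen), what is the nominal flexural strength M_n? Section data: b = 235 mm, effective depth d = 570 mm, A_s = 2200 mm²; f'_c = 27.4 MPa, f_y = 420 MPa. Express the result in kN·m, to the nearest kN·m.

T = A_s f_y = 2200 × 420 = 924000 N = 924 kN.
From C = T: a = T/(0.85 f'_c b) = 924000/(0.85 × 27.4 × 235) = 168.82 mm.
M_n = T(d − a/2) = 924 kN × (570 − 84.41) mm = 448.69 kN·m.

M_n ≈ 449 kN·m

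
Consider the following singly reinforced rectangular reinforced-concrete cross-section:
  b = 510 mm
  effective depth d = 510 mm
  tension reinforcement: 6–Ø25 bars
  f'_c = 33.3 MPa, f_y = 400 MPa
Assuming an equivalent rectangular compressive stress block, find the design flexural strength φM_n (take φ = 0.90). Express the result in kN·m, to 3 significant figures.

φM_n ≈ 498 kN·m

A_s = 6 × 491 = 2946 mm².
T = A_s f_y = 2946 × 400 = 1178400 N = 1178.4 kN.
From C = T: a = T/(0.85 f'_c b) = 1178400/(0.85 × 33.3 × 510) = 81.63 mm.
M_n = T(d − a/2) = 1178.4 kN × (510 − 40.815) mm = 552.89 kN·m.
φM_n = 0.90 × 552.89 = 497.60 kN·m.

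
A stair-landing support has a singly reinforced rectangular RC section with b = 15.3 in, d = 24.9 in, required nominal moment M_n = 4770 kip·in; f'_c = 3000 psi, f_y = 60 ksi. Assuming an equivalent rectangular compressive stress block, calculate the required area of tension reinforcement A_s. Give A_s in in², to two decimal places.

A_s ≈ 3.59 in²

From M_n = 0.85 f'_c a b (d − a/2):
a = d − √(d² − 2M_n/(0.85 f'_c b)) = 24.9 − √(24.9² − 2 × 4770/(0.85 × 3 × 15.3)) = 5.522 in.
A_s = 0.85 f'_c a b / f_y = 0.85 × 3 × 5.522 × 15.3 / 60 = 3.591 in².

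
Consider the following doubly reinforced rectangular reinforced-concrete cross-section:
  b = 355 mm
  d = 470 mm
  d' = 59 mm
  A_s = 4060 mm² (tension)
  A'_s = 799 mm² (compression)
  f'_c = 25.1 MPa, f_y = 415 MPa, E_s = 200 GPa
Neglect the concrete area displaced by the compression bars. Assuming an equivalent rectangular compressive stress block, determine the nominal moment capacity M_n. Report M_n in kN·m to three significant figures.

M_n ≈ 651 kN·m

Assume both tension and compression steel yield.
Net tension couple steel: A_s − A'_s = 3261 mm².
a = (A_s − A'_s) f_y / (0.85 f'_c b) = 1353315/(0.85 × 25.1 × 355) = 178.68 mm.
c = a/β₁ = 178.68/0.85 = 210.21 mm; ε'_s = 0.003(c − d')/c = 0.0022 ≥ f_y/E_s = 0.0021, so compression steel does yield.
M_n = (A_s − A'_s) f_y (d − a/2) + A'_s f_y (d − d') = [1353315 × (470 − 89.34) + 331585 × (470 − 59)] × 10⁻⁶ = 515.15 + 136.28 = 651.43 kN·m.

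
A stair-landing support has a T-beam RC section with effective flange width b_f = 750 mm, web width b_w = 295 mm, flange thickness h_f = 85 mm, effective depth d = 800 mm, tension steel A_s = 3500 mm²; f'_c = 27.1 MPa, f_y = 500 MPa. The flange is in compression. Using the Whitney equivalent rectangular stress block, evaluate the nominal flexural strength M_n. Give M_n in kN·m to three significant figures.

Tension: T = A_s f_y = 3500 × 500 = 1750000 N.
Try a within the flange: a = T/(0.85 f'_c b_f) = 1750000/(0.85 × 27.1 × 750) = 101.30 mm.
a = 101.30 > h_f = 85 mm: the block extends into the web. Split into flange-overhang and web parts.
C_f = 0.85 f'_c (b_f − b_w) h_f = 0.85 × 27.1 × (750 − 295) × 85 = 890879 N.
Remaining web compression depth: a_w = (T − C_f)/(0.85 f'_c b_w) = (1750000 − 890879)/(0.85 × 27.1 × 295) = 126.43 mm.
M_n = C_f(d − h_f/2) + (T − C_f)(d − a_w/2) = 890879 × (800 − 42.5) + 859121 × (800 − 63.215) = 674.84 + 632.99 = 1307.83 × 10⁶ N·mm.
M_n = 1307.83 kN·m.

M_n ≈ 1310 kN·m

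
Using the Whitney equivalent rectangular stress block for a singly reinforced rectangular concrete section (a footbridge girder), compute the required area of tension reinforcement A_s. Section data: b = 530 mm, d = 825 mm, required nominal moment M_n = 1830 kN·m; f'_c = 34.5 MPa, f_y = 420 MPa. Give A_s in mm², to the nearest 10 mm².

A_s ≈ 5840 mm²

With M_n = 0.85 f'_c a b (d − a/2), solve the quadratic for a:
a = d − √(d² − 2M_n/(0.85 f'_c b)) = 825 − √(825² − 2 × 1830×10⁶/(0.85 × 34.5 × 530)) = 157.81 mm.
A_s = 0.85 f'_c a b / f_y = 0.85 × 34.5 × 157.81 × 530 / 420 = 5839.8 mm².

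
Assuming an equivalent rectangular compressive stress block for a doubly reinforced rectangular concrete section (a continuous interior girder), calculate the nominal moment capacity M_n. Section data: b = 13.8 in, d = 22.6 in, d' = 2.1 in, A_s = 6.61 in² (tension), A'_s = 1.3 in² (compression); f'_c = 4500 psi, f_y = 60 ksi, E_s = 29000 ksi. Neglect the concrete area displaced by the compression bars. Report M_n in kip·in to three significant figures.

M_n ≈ 7840 kip·in

Assume both steels yield.
a = (A_s − A'_s) f_y/(0.85 f'_c b) = (6.61 − 1.3) × 60/(0.85 × 4.5 × 13.8) = 6.036 in.
c = a/β₁ = 6.036/0.825 = 7.316 in; ε'_s = 0.003(c − d')/c = 0.0021 ≥ ε_y = 0.0021, so the compression steel yields.
M_n = (A_s − A'_s) f_y (d − a/2) + A'_s f_y (d − d') = 318.6 × (22.6 − 3.018) + 78 × (22.6 − 2.1) = 6238.8 + 1599.0 = 7837.8 kip·in.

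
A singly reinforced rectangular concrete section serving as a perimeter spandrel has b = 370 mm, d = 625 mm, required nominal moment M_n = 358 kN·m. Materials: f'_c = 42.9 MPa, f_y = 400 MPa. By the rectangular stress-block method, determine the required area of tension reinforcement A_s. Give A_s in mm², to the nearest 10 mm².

A_s ≈ 1480 mm²

With M_n = 0.85 f'_c a b (d − a/2), solve the quadratic for a:
a = d − √(d² − 2M_n/(0.85 f'_c b)) = 625 − √(625² − 2 × 358×10⁶/(0.85 × 42.9 × 370)) = 44.00 mm.
A_s = 0.85 f'_c a b / f_y = 0.85 × 42.9 × 44.00 × 370 / 400 = 1484.1 mm².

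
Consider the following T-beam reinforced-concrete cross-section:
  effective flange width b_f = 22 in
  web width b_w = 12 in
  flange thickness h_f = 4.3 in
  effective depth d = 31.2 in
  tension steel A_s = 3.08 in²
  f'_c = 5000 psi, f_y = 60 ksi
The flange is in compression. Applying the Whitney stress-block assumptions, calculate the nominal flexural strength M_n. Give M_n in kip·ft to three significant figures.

Tension: T = A_s f_y = 3.08 × 60 = 184.8 kips.
Try a within the flange: a = T/(0.85 f'_c b_f) = 184.8/(0.85 × 5 × 22) = 1.976 in.
Since a = 1.976 ≤ h_f = 4.3 in, the stress block lies entirely in the flange; analyse as a rectangular beam of width b_f.
M_n = T(d − a/2) = 184.8 × (31.2 − 0.988) = 5583.2 kip·in.
M_n = 5583.2/12 = 465.27 kip·ft.

M_n ≈ 465 kip·ft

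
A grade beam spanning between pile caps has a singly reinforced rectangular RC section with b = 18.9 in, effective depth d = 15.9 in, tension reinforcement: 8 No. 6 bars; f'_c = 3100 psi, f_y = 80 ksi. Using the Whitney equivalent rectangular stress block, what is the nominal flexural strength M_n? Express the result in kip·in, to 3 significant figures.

A_s = 8 × 0.44 = 3.52 in².
T = A_s f_y = 3.52 × 80 = 281.6 kips.
a = T/(0.85 f'_c b) = 281.6/(0.85 × 3.1 × 18.9) = 5.654 in.
M_n = T(d − a/2) = 281.6 × (15.9 − 2.827) = 3681.4 kip·in.

M_n ≈ 3680 kip·in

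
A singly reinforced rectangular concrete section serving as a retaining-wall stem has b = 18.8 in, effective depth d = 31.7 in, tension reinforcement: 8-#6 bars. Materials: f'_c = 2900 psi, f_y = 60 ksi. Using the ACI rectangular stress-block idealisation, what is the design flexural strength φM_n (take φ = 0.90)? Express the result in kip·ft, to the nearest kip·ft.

φM_n ≈ 466 kip·ft

A_s = 8 × 0.44 = 3.52 in².
T = A_s f_y = 3.52 × 60 = 211.2 kips.
a = T/(0.85 f'_c b) = 211.2/(0.85 × 2.9 × 18.8) = 4.557 in.
M_n = T(d − a/2) = 211.2 × (31.7 − 2.2785) = 6213.8 kip·in = 6213.8/12 = 517.82 kip·ft.
φM_n = 0.90 × 517.82 = 466.04 kip·ft.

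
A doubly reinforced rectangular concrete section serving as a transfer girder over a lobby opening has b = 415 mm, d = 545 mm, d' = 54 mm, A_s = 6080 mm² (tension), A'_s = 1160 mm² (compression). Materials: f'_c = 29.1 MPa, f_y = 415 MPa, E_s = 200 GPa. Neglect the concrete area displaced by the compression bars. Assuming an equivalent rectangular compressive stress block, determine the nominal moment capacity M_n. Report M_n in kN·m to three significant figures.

M_n ≈ 1150 kN·m

Assume both tension and compression steel yield.
Net tension couple steel: A_s − A'_s = 4920 mm².
a = (A_s − A'_s) f_y / (0.85 f'_c b) = 2041800/(0.85 × 29.1 × 415) = 198.91 mm.
c = a/β₁ = 198.91/0.842 = 236.24 mm; ε'_s = 0.003(c − d')/c = 0.0023 ≥ f_y/E_s = 0.0021, so compression steel does yield.
M_n = (A_s − A'_s) f_y (d − a/2) + A'_s f_y (d − d') = [2041800 × (545 − 99.455) + 481400 × (545 − 54)] × 10⁻⁶ = 909.71 + 236.37 = 1146.08 kN·m.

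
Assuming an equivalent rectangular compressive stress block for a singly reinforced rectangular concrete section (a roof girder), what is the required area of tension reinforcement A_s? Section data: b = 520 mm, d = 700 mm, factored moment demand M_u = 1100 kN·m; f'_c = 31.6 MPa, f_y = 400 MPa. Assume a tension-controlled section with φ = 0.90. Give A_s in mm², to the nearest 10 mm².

A_s ≈ 4850 mm²

M_n = M_u/φ = 1100/0.90 = 1222.22 kN·m.
With M_n = 0.85 f'_c a b (d − a/2), solve the quadratic for a:
a = d − √(d² − 2M_n/(0.85 f'_c b)) = 700 − √(700² − 2 × 1222.22×10⁶/(0.85 × 31.6 × 520)) = 138.76 mm.
A_s = 0.85 f'_c a b / f_y = 0.85 × 31.6 × 138.76 × 520 / 400 = 4845.2 mm².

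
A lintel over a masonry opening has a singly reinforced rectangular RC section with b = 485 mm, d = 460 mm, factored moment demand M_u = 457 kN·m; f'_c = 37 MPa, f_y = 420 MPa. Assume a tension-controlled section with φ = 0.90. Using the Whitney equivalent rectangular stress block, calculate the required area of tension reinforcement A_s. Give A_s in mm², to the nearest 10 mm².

M_n = M_u/φ = 457/0.90 = 507.778 kN·m.
With M_n = 0.85 f'_c a b (d − a/2), solve the quadratic for a:
a = d − √(d² − 2M_n/(0.85 f'_c b)) = 460 − √(460² − 2 × 507.778×10⁶/(0.85 × 37 × 485)) = 79.18 mm.
A_s = 0.85 f'_c a b / f_y = 0.85 × 37 × 79.18 × 485 / 420 = 2875.6 mm².

A_s ≈ 2880 mm²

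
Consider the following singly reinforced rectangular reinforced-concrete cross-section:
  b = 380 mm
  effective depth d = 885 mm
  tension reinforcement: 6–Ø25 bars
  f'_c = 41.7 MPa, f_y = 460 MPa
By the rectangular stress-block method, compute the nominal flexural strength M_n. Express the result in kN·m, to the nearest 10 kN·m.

M_n ≈ 1130 kN·m

A_s = 6 × 491 = 2946 mm².
T = A_s f_y = 2946 × 460 = 1355160 N = 1355.16 kN.
From C = T: a = T/(0.85 f'_c b) = 1355160/(0.85 × 41.7 × 380) = 100.61 mm.
M_n = T(d − a/2) = 1355.16 kN × (885 − 50.305) mm = 1131.15 kN·m.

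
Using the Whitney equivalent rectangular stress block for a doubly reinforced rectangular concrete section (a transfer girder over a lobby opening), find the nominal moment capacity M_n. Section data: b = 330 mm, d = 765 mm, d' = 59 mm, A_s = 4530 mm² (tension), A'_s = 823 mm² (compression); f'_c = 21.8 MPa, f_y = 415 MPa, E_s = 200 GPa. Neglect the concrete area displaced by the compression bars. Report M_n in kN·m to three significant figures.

Assume both tension and compression steel yield.
Net tension couple steel: A_s − A'_s = 3707 mm².
a = (A_s − A'_s) f_y / (0.85 f'_c b) = 1538405/(0.85 × 21.8 × 330) = 251.58 mm.
c = a/β₁ = 251.58/0.85 = 295.98 mm; ε'_s = 0.003(c − d')/c = 0.0024 ≥ f_y/E_s = 0.0021, so compression steel does yield.
M_n = (A_s − A'_s) f_y (d − a/2) + A'_s f_y (d − d') = [1538405 × (765 − 125.79) + 341545 × (765 − 59)] × 10⁻⁶ = 983.36 + 241.13 = 1224.49 kN·m.

M_n ≈ 1220 kN·m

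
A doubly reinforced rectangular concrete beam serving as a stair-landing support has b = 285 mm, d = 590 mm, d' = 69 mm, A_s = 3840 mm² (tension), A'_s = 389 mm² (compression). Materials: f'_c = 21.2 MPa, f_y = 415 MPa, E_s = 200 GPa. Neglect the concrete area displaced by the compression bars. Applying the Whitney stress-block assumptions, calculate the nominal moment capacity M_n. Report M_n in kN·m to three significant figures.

M_n ≈ 729 kN·m

Assume both tension and compression steel yield.
Net tension couple steel: A_s − A'_s = 3451 mm².
a = (A_s − A'_s) f_y / (0.85 f'_c b) = 1432165/(0.85 × 21.2 × 285) = 278.86 mm.
c = a/β₁ = 278.86/0.85 = 328.07 mm; ε'_s = 0.003(c − d')/c = 0.0024 ≥ f_y/E_s = 0.0021, so compression steel does yield.
M_n = (A_s − A'_s) f_y (d − a/2) + A'_s f_y (d − d') = [1432165 × (590 − 139.43) + 161435 × (590 − 69)] × 10⁻⁶ = 645.29 + 84.11 = 729.40 kN·m.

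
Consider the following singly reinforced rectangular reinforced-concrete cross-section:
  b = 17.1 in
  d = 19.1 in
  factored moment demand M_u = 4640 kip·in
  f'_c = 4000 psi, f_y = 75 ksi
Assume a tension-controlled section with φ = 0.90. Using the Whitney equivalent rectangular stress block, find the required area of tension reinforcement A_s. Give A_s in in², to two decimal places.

A_s ≈ 4.19 in²

M_n = M_u/φ = 4640/0.90 = 5155.56 kip·in.
From M_n = 0.85 f'_c a b (d − a/2):
a = d − √(d² − 2M_n/(0.85 f'_c b)) = 19.1 − √(19.1² − 2 × 5155.56/(0.85 × 4 × 17.1)) = 5.408 in.
A_s = 0.85 f'_c a b / f_y = 0.85 × 4 × 5.408 × 17.1 / 75 = 4.192 in².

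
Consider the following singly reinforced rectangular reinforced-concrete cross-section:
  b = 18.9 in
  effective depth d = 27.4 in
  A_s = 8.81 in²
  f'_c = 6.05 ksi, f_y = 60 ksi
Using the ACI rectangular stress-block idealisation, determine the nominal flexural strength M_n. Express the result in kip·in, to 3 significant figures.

M_n ≈ 13000 kip·in

T = A_s f_y = 8.81 × 60 = 528.6 kips.
a = T/(0.85 f'_c b) = 528.6/(0.85 × 6.05 × 18.9) = 5.439 in.
M_n = T(d − a/2) = 528.6 × (27.4 − 2.7195) = 13046.1 kip·in.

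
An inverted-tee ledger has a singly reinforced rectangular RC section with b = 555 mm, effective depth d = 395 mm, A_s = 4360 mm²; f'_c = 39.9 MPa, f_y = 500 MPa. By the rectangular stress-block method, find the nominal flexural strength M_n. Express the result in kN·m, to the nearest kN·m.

M_n ≈ 735 kN·m

T = A_s f_y = 4360 × 500 = 2180000 N = 2180 kN.
From C = T: a = T/(0.85 f'_c b) = 2180000/(0.85 × 39.9 × 555) = 115.82 mm.
M_n = T(d − a/2) = 2180 kN × (395 − 57.91) mm = 734.86 kN·m.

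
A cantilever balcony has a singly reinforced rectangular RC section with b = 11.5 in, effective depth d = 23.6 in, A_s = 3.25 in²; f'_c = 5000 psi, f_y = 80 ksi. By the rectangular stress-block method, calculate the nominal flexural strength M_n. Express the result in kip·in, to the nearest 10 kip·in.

T = A_s f_y = 3.25 × 80 = 260 kips.
a = T/(0.85 f'_c b) = 260/(0.85 × 5 × 11.5) = 5.320 in.
M_n = T(d − a/2) = 260 × (23.6 − 2.66) = 5444.4 kip·in.

M_n ≈ 5440 kip·in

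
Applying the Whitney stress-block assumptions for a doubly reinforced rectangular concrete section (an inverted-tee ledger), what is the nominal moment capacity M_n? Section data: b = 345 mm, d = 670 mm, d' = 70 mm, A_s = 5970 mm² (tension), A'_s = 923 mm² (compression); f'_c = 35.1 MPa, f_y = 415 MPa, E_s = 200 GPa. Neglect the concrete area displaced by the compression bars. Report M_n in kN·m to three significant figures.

Assume both tension and compression steel yield.
Net tension couple steel: A_s − A'_s = 5047 mm².
a = (A_s − A'_s) f_y / (0.85 f'_c b) = 2094505/(0.85 × 35.1 × 345) = 203.49 mm.
c = a/β₁ = 203.49/0.799 = 254.68 mm; ε'_s = 0.003(c − d')/c = 0.0022 ≥ f_y/E_s = 0.0021, so compression steel does yield.
M_n = (A_s − A'_s) f_y (d − a/2) + A'_s f_y (d − d') = [2094505 × (670 − 101.745) + 383045 × (670 − 70)] × 10⁻⁶ = 1190.21 + 229.83 = 1420.04 kN·m.

M_n ≈ 1420 kN·m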